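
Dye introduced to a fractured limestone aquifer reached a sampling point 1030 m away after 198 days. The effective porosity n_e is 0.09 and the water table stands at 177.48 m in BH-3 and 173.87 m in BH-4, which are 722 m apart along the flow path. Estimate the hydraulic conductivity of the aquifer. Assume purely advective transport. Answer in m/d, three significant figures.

93.6 m/d

Hydraulic gradient i = (177.48 − 173.87) / 722 = 3.61 / 722 = 0.005000
v = L / t = 1030 / 198 = 5.202 m/d
K = v · n / i = 5.202 × 0.09 / 0.005000 = 93.6 m/d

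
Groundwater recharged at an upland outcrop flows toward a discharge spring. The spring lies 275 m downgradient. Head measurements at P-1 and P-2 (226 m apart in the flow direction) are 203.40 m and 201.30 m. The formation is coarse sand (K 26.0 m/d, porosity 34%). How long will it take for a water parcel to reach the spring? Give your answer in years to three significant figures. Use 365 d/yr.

1.06 years

Hydraulic gradient i = (203.40 − 201.30) / 226 = 2.10 / 226 = 0.009292
Darcy flux q = K·i = 26.0 × 0.009292 = 0.2416 m/d
Average linear velocity = 0.2416 / 0.34 = 0.7106 m/d
t = L / v = 275 / 0.7106 = 387.0 d
   = 387.0 / 365 = 1.06 yr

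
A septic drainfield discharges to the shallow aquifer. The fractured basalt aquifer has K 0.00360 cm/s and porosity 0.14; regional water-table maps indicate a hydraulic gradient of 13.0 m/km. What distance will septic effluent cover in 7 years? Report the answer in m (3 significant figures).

K = 0.00360 cm/s × 864 = 3.110 m/d
Specific discharge q = 3.110 × 0.013 = 0.04044 m/d
v_s = q/n_e = 0.04044/0.14 = 0.2888 m/d
T = 7 yr × 365 = 2555 d
L = v × T = 0.2888 × 2555 = 737.9 m

738 m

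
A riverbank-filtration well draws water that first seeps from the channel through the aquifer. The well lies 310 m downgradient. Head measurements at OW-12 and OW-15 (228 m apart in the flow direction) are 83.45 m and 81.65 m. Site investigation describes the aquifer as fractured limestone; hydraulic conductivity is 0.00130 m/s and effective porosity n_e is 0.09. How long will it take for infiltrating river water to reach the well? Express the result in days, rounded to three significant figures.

Hydraulic gradient i = (83.45 − 81.65) / 228 = 1.80 / 228 = 0.007895
K = 0.00130 m/s × 86400 s/d = 112.3 m/d
Specific discharge q = 112.3 × 0.007895 = 0.8867 m/d
v = Ki/n = 112.3·0.007895/0.09 = 9.853 m/d
t = L / v = 310 / 9.853 = 31.46 d

31.5 days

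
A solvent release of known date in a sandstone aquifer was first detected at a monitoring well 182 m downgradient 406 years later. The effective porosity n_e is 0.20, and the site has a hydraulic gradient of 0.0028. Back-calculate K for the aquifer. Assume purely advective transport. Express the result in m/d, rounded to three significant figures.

0.0877 m/d

t = 406 years = 148200 d
v = L / t = 182 / 148200 = 0.001228 m/d
K = v · n / i = 0.001228 × 0.20 / 0.0028 = 0.0877 m/d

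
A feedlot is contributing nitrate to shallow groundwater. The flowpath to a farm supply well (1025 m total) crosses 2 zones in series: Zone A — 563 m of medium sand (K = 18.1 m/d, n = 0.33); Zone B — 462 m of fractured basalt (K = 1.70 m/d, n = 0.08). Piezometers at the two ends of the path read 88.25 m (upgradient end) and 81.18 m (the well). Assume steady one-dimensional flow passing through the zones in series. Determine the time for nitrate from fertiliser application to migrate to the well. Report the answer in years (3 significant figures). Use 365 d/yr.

26.1 years

Total head drop ΔH = 88.25 − 81.18 = 7.07 m
Steady 1-D flow in series ⇒ the Darcy flux q is identical in every zone and the zone head losses add (resistances L/K in series).
Σ(L/K) = 563/18.1 + 462/1.70 = 31.10 + 271.8 = 302.9 d
q = ΔH / Σ(L/K) = 7.07 / 302.9 = 0.02334 m/d (same in every zone)
Zone A: v = q/n = 0.02334/0.33 = 0.07074 m/d → t_A = 563/0.07074 = 7959 d
Zone B: v = q/n = 0.02334/0.08 = 0.2918 m/d → t_B = 462/0.2918 = 1583 d
Total t = 7959 + 1583 = 9542 d
   = 9542 / 365 = 26.1 yr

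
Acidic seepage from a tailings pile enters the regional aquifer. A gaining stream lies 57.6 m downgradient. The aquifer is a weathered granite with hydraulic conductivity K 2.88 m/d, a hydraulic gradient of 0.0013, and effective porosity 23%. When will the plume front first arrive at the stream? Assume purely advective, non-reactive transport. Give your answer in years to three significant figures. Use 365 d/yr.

Darcy flux q = K·i = 2.88 × 0.0013 = 0.003744 m/d
v_s = q/n_e = 0.003744/0.23 = 0.01628 m/d
t = L / v = 57.6 / 0.01628 = 3538 d
   = 3538 / 365 = 9.69 yr

9.69 years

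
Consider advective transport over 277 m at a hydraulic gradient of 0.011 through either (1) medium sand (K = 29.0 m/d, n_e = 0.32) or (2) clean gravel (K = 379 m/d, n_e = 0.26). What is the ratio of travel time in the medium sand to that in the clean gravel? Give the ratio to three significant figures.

Unit 1 (medium sand): v = 29.0×0.011/0.32 = 0.9969 m/d, t = 277/0.9969 = 277.9 d
Unit 2 (clean gravel): v = 379×0.011/0.26 = 16.03 m/d, t = 277/16.03 = 17.28 d
t(medium sand) / t(clean gravel) = 277.9/17.28 = 16.1

16.1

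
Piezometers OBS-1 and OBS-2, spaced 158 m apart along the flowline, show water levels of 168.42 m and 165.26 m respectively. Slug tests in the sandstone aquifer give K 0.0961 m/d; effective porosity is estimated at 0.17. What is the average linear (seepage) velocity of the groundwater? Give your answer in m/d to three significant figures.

0.0113 m/d

Hydraulic gradient i = (168.42 − 165.26) / 158 = 3.16 / 158 = 0.02000
q = Ki = 0.0961 × 0.02000 = 0.001922 m/d
Average linear velocity = 0.001922 / 0.17 = 0.01131 m/d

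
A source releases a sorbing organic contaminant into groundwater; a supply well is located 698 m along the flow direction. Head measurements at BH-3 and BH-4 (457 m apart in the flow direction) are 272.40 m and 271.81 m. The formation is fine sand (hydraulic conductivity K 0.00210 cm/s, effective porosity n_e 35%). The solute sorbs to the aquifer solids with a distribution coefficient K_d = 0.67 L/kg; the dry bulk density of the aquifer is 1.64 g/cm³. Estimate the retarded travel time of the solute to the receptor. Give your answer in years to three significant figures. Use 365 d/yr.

1180 years

Hydraulic gradient i = (272.40 − 271.81) / 457 = 0.59 / 457 = 0.001291
K = 0.00210 cm/s × 864 = 1.814 m/d
Specific discharge q = 1.814 × 0.001291 = 0.002342 m/d
v_s = q/n_e = 0.002342/0.35 = 0.006693 m/d
Retardation R = 1 + ρ_b·K_d/n = 1 + 1.64×0.67/0.35 = 4.139
Contaminant velocity v_c = v/R = 0.006693/4.139 = 0.001617 m/d
t = L/v_c = 698/0.001617 = 431700 d
   = 431700/365 = 1180 yr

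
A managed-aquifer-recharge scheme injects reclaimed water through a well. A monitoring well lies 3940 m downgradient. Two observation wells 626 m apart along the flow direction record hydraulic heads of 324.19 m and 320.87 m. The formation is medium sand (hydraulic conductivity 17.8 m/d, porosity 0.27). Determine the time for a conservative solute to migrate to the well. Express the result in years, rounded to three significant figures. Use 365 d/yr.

30.9 years

Hydraulic gradient i = (324.19 − 320.87) / 626 = 3.32 / 626 = 0.005304
Darcy flux q = K·i = 17.8 × 0.005304 = 0.09440 m/d
v_s = q/n_e = 0.09440/0.27 = 0.3496 m/d
t = L / v = 3940 / 0.3496 = 11270 d
   = 11270 / 365 = 30.9 yr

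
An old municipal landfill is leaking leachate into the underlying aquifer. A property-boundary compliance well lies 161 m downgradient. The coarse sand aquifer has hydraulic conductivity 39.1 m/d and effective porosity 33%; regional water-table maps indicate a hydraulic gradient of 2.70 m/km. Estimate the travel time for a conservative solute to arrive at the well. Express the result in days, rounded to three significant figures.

Specific discharge q = 39.1 × 0.0027 = 0.1056 m/d
Average linear velocity = 0.1056 / 0.33 = 0.3199 m/d
t = L / v = 161 / 0.3199 = 503.3 d

503 days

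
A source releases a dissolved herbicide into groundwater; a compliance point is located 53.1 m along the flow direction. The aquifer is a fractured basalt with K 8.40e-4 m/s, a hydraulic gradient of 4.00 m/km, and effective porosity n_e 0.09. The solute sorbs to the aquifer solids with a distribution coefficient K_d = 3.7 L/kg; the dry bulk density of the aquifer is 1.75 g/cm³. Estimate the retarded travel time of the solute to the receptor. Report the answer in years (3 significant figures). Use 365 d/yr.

3.29 years

K = 8.40e-4 m/s × 86400 s/d = 72.58 m/d
q = Ki = 72.58 × 0.0040 = 0.2903 m/d
v_s = q/n_e = 0.2903/0.09 = 3.226 m/d
Retardation R = 1 + ρ_b·K_d/n = 1 + 1.75×3.7/0.09 = 72.94
Contaminant velocity v_c = v/R = 3.226/72.94 = 0.04422 m/d
t = L/v_c = 53.1/0.04422 = 1201 d
   = 1201/365 = 3.29 yr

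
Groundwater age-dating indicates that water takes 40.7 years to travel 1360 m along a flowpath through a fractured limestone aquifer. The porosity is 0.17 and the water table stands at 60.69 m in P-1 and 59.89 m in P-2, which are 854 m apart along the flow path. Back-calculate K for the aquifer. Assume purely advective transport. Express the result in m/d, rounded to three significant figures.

Hydraulic gradient i = (60.69 − 59.89) / 854 = 0.80 / 854 = 9.368e-4
t = 40.7 years = 14860 d
v = L / t = 1360 / 14860 = 0.09155 m/d
K = v · n / i = 0.09155 × 0.17 / 9.368e-4 = 16.6 m/d

16.6 m/d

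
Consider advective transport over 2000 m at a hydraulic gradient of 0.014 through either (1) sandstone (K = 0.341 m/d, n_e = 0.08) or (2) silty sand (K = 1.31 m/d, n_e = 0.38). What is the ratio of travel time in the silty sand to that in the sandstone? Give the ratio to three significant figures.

1.24

Unit 1 (sandstone): v = 0.341×0.014/0.08 = 0.05968 m/d, t = 2000/0.05968 = 33510 d
Unit 2 (silty sand): v = 1.31×0.014/0.38 = 0.04826 m/d, t = 2000/0.04826 = 41440 d
t(silty sand) / t(sandstone) = 41440/33510 = 1.24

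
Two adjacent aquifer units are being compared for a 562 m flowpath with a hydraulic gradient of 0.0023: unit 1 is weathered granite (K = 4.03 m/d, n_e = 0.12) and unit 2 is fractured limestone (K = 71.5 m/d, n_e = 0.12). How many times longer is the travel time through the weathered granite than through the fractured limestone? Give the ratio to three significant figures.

Unit 1 (weathered granite): v = 4.03×0.0023/0.12 = 0.07724 m/d, t = 562/0.07724 = 7276 d
Unit 2 (fractured limestone): v = 71.5×0.0023/0.12 = 1.370 m/d, t = 562/1.370 = 410.1 d
t(weathered granite) / t(fractured limestone) = 7276/410.1 = 17.7

17.7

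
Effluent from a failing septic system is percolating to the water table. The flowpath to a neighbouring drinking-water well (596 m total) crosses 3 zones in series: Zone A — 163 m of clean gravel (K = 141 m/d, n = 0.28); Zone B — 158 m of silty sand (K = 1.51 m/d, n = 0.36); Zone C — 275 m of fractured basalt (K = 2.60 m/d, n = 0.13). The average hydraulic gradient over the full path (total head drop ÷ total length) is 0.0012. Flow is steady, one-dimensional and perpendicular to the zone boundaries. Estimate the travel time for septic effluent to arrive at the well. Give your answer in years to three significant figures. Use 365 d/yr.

Continuity: the same q passes through each zone, so ΔH = q·Σ(L_j/K_j) — the zones act as resistances in series.
Σ(L/K) = 163/141 + 158/1.51 + 275/2.60 = 1.156 + 104.6 + 105.8 = 211.6 d
K_eq = L_total / Σ(L/K) = 596 / 211.6 = 2.817 m/d
q = K_eq · i = 2.817 × 0.0012 = 0.003381 m/d (same in every zone)
Zone A: v = q/n = 0.003381/0.28 = 0.01207 m/d → t_A = 163/0.01207 = 13500 d
Zone B: v = q/n = 0.003381/0.36 = 0.009391 m/d → t_B = 158/0.009391 = 16830 d
Zone C: v = q/n = 0.003381/0.13 = 0.02600 m/d → t_C = 275/0.02600 = 10580 d
Total t = 13500 + 16830 + 10580 = 40900 d
   = 40900 / 365 = 112 yr

112 years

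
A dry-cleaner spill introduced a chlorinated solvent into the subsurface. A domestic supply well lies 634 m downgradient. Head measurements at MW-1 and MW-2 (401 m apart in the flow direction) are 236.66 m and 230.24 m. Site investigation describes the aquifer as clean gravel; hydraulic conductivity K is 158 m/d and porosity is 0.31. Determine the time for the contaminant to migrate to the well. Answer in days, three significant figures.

77.7 days

Hydraulic gradient i = (236.66 − 230.24) / 401 = 6.42 / 401 = 0.01601
Darcy flux q = K·i = 158 × 0.01601 = 2.530 m/d
Seepage velocity v = q / n = 2.530 / 0.31 = 8.160 m/d
t = L / v = 634 / 8.160 = 77.70 d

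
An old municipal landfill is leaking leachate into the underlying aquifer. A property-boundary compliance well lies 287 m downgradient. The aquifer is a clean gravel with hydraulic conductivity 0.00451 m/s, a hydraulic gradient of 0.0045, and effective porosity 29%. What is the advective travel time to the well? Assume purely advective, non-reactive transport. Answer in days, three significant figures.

K = 0.00451 m/s × 86400 s/d = 389.7 m/d
Specific discharge q = 389.7 × 0.0045 = 1.753 m/d
v_s = q/n_e = 1.753/0.29 = 6.047 m/d
t = L / v = 287 / 6.047 = 47.47 d

47.5 days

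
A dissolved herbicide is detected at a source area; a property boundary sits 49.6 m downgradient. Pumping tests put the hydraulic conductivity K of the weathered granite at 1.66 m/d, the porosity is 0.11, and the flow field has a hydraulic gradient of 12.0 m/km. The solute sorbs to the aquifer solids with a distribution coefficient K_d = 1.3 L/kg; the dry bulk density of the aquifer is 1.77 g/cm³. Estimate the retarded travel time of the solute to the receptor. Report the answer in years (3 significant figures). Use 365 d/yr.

Specific discharge q = 1.66 × 0.012 = 0.01992 m/d
v_s = q/n_e = 0.01992/0.11 = 0.1811 m/d
Retardation R = 1 + ρ_b·K_d/n = 1 + 1.77×1.3/0.11 = 21.92
Contaminant velocity v_c = v/R = 0.1811/21.92 = 0.008262 m/d
t = L/v_c = 49.6/0.008262 = 6003 d
   = 6003/365 = 16.4 yr

16.4 years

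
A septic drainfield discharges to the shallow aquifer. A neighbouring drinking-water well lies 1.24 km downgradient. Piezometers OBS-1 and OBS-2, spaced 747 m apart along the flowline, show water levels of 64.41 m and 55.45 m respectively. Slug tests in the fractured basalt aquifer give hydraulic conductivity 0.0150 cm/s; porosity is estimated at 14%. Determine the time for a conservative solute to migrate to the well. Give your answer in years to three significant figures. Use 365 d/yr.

Hydraulic gradient i = (64.41 − 55.45) / 747 = 8.96 / 747 = 0.01199
K = 0.0150 cm/s × 864 = 12.96 m/d
Specific discharge q = 12.96 × 0.01199 = 0.1555 m/d
v = Ki/n = 12.96·0.01199/0.14 = 1.110 m/d
L = 1.24 km = 1240 m
t = L / v = 1240 / 1.110 = 1117 d
   = 1117 / 365 = 3.06 yr

3.06 years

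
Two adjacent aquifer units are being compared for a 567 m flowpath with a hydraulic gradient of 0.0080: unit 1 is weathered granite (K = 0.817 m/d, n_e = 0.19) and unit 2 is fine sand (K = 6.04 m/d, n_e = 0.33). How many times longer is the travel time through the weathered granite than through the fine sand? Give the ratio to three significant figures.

4.26

Unit 1 (weathered granite): v = 0.817×0.0080/0.19 = 0.03440 m/d, t = 567/0.03440 = 16480 d
Unit 2 (fine sand): v = 6.04×0.0080/0.33 = 0.1464 m/d, t = 567/0.1464 = 3872 d
t(weathered granite) / t(fine sand) = 16480/3872 = 4.26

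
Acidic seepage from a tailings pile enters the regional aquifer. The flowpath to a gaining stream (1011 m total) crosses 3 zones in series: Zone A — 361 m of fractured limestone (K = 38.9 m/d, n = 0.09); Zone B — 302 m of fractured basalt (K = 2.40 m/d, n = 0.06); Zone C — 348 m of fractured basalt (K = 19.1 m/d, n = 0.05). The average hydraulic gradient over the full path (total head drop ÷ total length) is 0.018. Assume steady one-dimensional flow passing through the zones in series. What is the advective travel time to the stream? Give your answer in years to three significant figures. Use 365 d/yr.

1.57 years

For zones in series the flux q is common to all zones; the equivalent conductivity is the harmonic (thickness-weighted) mean, K_eq = L_total / Σ(L_j/K_j).
Σ(L/K) = 361/38.9 + 302/2.40 + 348/19.1 = 9.280 + 125.8 + 18.22 = 153.3 d
K_eq = L_total / Σ(L/K) = 1011 / 153.3 = 6.593 m/d
q = K_eq · i = 6.593 × 0.018 = 0.1187 m/d (same in every zone)
Zone A: v = q/n = 0.1187/0.09 = 1.319 m/d → t_A = 361/1.319 = 273.8 d
Zone B: v = q/n = 0.1187/0.06 = 1.978 m/d → t_B = 302/1.978 = 152.7 d
Zone C: v = q/n = 0.1187/0.05 = 2.374 m/d → t_C = 348/2.374 = 146.6 d
Total t = 273.8 + 152.7 + 146.6 = 573.0 d
   = 573.0 / 365 = 1.57 yr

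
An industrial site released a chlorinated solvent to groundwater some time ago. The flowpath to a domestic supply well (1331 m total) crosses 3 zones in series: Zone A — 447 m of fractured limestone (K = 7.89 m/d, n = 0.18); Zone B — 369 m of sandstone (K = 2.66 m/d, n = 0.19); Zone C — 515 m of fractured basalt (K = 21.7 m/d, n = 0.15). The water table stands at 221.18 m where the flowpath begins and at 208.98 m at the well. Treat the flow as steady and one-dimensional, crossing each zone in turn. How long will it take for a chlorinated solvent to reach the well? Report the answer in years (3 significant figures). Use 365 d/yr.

11.2 years

Total head drop ΔH = 221.18 − 208.98 = 12.20 m
Steady 1-D flow in series ⇒ the Darcy flux q is identical in every zone and the zone head losses add (resistances L/K in series).
Σ(L/K) = 447/7.89 + 369/2.66 + 515/21.7 = 56.65 + 138.7 + 23.73 = 219.1 d
q = ΔH / Σ(L/K) = 12.20 / 219.1 = 0.05568 m/d (same in every zone)
Zone A: v = q/n = 0.05568/0.18 = 0.3093 m/d → t_A = 447/0.3093 = 1445 d
Zone B: v = q/n = 0.05568/0.19 = 0.2931 m/d → t_B = 369/0.2931 = 1259 d
Zone C: v = q/n = 0.05568/0.15 = 0.3712 m/d → t_C = 515/0.3712 = 1387 d
Total t = 1445 + 1259 + 1387 = 4092 d
   = 4092 / 365 = 11.2 yr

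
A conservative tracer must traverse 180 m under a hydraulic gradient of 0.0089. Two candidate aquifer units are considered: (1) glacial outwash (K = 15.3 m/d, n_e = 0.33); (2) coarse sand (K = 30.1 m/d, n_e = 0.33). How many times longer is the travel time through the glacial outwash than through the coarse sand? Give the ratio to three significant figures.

1.97

Unit 1 (glacial outwash): v = 15.3×0.0089/0.33 = 0.4126 m/d, t = 180/0.4126 = 436.2 d
Unit 2 (coarse sand): v = 30.1×0.0089/0.33 = 0.8118 m/d, t = 180/0.8118 = 221.7 d
t(glacial outwash) / t(coarse sand) = 436.2/221.7 = 1.97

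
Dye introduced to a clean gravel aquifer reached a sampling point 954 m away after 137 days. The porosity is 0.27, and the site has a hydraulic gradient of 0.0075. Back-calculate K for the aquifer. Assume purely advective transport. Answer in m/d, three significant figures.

v = L / t = 954 / 137 = 6.964 m/d
K = v · n / i = 6.964 × 0.27 / 0.0075 = 251 m/d

251 m/d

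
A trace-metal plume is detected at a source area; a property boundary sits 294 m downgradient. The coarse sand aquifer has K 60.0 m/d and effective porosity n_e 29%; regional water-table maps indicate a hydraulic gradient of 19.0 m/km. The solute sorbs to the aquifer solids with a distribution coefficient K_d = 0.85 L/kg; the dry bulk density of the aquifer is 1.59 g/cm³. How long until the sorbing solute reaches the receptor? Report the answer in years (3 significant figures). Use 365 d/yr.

Specific discharge q = 60.0 × 0.019 = 1.140 m/d
Seepage velocity v = q / n = 1.140 / 0.29 = 3.931 m/d
Retardation R = 1 + ρ_b·K_d/n = 1 + 1.59×0.85/0.29 = 5.660
Contaminant velocity v_c = v/R = 3.931/5.660 = 0.6945 m/d
t = L/v_c = 294/0.6945 = 423.3 d
   = 423.3/365 = 1.16 yr

1.16 years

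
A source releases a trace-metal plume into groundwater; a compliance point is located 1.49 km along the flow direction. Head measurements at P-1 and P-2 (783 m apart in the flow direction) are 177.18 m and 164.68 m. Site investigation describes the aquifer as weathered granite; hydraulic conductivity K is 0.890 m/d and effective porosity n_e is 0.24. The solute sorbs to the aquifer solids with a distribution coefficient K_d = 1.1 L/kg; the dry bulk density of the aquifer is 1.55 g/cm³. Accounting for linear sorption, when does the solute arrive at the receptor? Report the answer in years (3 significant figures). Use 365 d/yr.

559 years

Hydraulic gradient i = (177.18 − 164.68) / 783 = 12.50 / 783 = 0.01596
Darcy flux q = K·i = 0.890 × 0.01596 = 0.01421 m/d
Average linear velocity = 0.01421 / 0.24 = 0.05920 m/d
Retardation R = 1 + ρ_b·K_d/n = 1 + 1.55×1.1/0.24 = 8.104
Contaminant velocity v_c = v/R = 0.05920/8.104 = 0.007305 m/d
L = 1.49 km = 1490 m
t = L/v_c = 1490/0.007305 = 204000 d
   = 204000/365 = 559 yr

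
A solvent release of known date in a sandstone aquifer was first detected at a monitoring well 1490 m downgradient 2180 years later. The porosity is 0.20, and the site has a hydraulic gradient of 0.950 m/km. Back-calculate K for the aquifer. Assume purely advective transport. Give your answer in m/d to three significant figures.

0.394 m/d

t = 2180 years = 795700 d
v = L / t = 1490 / 795700 = 0.001873 m/d
K = v · n / i = 0.001873 × 0.20 / 9.5e-4 = 0.394 m/d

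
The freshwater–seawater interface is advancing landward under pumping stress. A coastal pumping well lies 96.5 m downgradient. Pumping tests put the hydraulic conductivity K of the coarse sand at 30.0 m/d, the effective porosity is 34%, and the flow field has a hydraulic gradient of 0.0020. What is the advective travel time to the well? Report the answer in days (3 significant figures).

Darcy flux q = K·i = 30.0 × 0.0020 = 0.06000 m/d
v_s = q/n_e = 0.06000/0.34 = 0.1765 m/d
t = L / v = 96.5 / 0.1765 = 546.8 d

547 days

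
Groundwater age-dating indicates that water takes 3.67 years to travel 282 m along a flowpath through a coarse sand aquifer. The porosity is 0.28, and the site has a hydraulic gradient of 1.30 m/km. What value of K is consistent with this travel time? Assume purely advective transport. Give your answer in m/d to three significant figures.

t = 3.67 years = 1340 d
v = L / t = 282 / 1340 = 0.2105 m/d
K = v · n / i = 0.2105 × 0.28 / 0.0013 = 45.3 m/d

45.3 m/d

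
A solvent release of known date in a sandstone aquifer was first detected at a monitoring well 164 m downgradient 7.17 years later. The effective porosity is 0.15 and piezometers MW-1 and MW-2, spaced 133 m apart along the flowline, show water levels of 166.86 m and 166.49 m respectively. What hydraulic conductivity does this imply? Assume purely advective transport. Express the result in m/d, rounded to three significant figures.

3.38 m/d

Hydraulic gradient i = (166.86 − 166.49) / 133 = 0.37 / 133 = 0.002782
t = 7.17 years = 2617 d
v = L / t = 164 / 2617 = 0.06267 m/d
K = v · n / i = 0.06267 × 0.15 / 0.002782 = 3.38 m/d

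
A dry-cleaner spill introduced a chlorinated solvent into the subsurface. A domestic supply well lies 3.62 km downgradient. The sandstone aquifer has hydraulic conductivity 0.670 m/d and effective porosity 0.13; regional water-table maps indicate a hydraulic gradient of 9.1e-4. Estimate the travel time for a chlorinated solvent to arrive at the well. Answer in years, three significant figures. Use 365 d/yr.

q = Ki = 0.670 × 9.1e-4 = 6.097e-4 m/d
v = Ki/n = 0.670·9.1e-4/0.13 = 0.004690 m/d
L = 3.62 km = 3620 m
t = L / v = 3620 / 0.004690 = 771900 d
   = 771900 / 365 = 2110 yr

2110 years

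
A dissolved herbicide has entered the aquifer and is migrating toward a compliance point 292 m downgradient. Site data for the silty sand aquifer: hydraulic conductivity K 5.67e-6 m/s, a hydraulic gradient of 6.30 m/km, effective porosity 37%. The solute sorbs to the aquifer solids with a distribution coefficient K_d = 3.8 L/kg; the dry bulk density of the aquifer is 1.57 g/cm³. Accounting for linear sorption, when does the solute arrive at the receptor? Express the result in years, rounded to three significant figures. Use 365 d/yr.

K = 5.67e-6 m/s × 86400 s/d = 0.4899 m/d
q = Ki = 0.4899 × 0.0063 = 0.003086 m/d
Seepage velocity v = q / n = 0.003086 / 0.37 = 0.008341 m/d
Retardation R = 1 + ρ_b·K_d/n = 1 + 1.57×3.8/0.37 = 17.12
Contaminant velocity v_c = v/R = 0.008341/17.12 = 4.871e-4 m/d
t = L/v_c = 292/4.871e-4 = 599500 d
   = 599500/365 = 1640 yr

1640 years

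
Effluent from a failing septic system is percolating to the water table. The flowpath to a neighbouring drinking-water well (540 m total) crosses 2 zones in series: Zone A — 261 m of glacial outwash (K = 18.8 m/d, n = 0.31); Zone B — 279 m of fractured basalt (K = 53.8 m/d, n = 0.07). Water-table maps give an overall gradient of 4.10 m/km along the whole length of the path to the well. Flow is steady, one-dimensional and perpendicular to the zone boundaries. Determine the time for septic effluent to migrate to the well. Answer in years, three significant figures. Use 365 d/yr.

Continuity: the same q passes through each zone, so ΔH = q·Σ(L_j/K_j) — the zones act as resistances in series.
Σ(L/K) = 261/18.8 + 279/53.8 = 13.88 + 5.186 = 19.07 d
K_eq = L_total / Σ(L/K) = 540 / 19.07 = 28.32 m/d
q = K_eq · i = 28.32 × 0.0041 = 0.1161 m/d (same in every zone)
Zone A: v = q/n = 0.1161/0.31 = 0.3745 m/d → t_A = 261/0.3745 = 696.9 d
Zone B: v = q/n = 0.1161/0.07 = 1.659 m/d → t_B = 279/1.659 = 168.2 d
Total t = 696.9 + 168.2 = 865.1 d
   = 865.1 / 365 = 2.37 yr

2.37 years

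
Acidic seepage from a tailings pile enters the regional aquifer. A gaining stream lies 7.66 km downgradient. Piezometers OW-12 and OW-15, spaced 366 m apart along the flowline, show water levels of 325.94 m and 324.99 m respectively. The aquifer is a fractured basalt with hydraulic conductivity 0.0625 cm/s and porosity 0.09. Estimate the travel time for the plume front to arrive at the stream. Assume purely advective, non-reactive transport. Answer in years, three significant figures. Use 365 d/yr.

Hydraulic gradient i = (325.94 − 324.99) / 366 = 0.95 / 366 = 0.002596
K = 0.0625 cm/s × 864 = 54.00 m/d
Darcy flux q = K·i = 54.00 × 0.002596 = 0.1402 m/d
v = Ki/n = 54.00·0.002596/0.09 = 1.557 m/d
L = 7.66 km = 7660 m
t = L / v = 7660 / 1.557 = 4919 d
   = 4919 / 365 = 13.5 yr

13.5 years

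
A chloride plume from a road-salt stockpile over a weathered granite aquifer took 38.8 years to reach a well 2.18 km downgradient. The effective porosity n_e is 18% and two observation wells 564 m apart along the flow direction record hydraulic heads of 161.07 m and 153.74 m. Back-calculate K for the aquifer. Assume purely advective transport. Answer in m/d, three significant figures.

2.13 m/d

Hydraulic gradient i = (161.07 − 153.74) / 564 = 7.33 / 564 = 0.01300
t = 38.8 years = 14160 d
L = 2.18 km = 2180 m
v = L / t = 2180 / 14160 = 0.1539 m/d
K = v · n / i = 0.1539 × 0.18 / 0.01300 = 2.13 m/d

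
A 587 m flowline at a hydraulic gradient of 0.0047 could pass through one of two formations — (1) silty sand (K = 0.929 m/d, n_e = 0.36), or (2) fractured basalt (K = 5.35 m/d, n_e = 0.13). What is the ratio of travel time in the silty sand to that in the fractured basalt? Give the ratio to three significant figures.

15.9

Unit 1 (silty sand): v = 0.929×0.0047/0.36 = 0.01213 m/d, t = 587/0.01213 = 48400 d
Unit 2 (fractured basalt): v = 5.35×0.0047/0.13 = 0.1934 m/d, t = 587/0.1934 = 3035 d
t(silty sand) / t(fractured basalt) = 48400/3035 = 15.9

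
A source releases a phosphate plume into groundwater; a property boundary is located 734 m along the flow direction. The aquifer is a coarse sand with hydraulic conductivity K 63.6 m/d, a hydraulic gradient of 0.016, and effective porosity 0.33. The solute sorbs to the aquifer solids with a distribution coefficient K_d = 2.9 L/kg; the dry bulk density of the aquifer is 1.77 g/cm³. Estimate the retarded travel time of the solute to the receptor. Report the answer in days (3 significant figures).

3940 days

q = Ki = 63.6 × 0.016 = 1.018 m/d
v = Ki/n = 63.6·0.016/0.33 = 3.084 m/d
Retardation R = 1 + ρ_b·K_d/n = 1 + 1.77×2.9/0.33 = 16.55
Contaminant velocity v_c = v/R = 3.084/16.55 = 0.1863 m/d
t = L/v_c = 734/0.1863 = 3940 d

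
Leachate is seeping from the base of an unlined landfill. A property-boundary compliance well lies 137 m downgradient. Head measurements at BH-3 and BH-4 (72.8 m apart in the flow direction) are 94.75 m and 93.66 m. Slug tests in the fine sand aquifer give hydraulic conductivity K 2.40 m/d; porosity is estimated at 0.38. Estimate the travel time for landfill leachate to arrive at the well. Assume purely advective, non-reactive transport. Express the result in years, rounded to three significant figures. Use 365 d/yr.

Hydraulic gradient i = (94.75 − 93.66) / 72.8 = 1.09 / 72.8 = 0.01497
q = Ki = 2.40 × 0.01497 = 0.03593 m/d
v = Ki/n = 2.40·0.01497/0.38 = 0.09456 m/d
t = L / v = 137 / 0.09456 = 1449 d
   = 1449 / 365 = 3.97 yr

3.97 years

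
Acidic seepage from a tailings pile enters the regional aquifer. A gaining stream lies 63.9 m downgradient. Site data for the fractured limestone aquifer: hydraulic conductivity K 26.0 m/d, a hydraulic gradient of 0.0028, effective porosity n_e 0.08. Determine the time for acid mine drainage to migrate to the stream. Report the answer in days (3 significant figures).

70.2 days

Specific discharge q = 26.0 × 0.0028 = 0.07280 m/d
v = Ki/n = 26.0·0.0028/0.08 = 0.9100 m/d
t = L / v = 63.9 / 0.9100 = 70.22 d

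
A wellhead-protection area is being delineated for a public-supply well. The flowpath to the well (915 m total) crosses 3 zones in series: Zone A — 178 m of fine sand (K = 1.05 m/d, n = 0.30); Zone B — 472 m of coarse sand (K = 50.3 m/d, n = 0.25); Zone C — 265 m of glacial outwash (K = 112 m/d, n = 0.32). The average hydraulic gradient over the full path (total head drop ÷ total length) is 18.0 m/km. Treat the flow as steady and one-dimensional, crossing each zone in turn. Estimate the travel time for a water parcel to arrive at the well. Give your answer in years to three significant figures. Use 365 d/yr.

Continuity: the same q passes through each zone, so ΔH = q·Σ(L_j/K_j) — the zones act as resistances in series.
Σ(L/K) = 178/1.05 + 472/50.3 + 265/112 = 169.5 + 9.384 + 2.366 = 181.3 d
K_eq = L_total / Σ(L/K) = 915 / 181.3 = 5.048 m/d
q = K_eq · i = 5.048 × 0.018 = 0.09086 m/d (same in every zone)
Zone A: v = q/n = 0.09086/0.30 = 0.3029 m/d → t_A = 178/0.3029 = 587.7 d
Zone B: v = q/n = 0.09086/0.25 = 0.3634 m/d → t_B = 472/0.3634 = 1299 d
Zone C: v = q/n = 0.09086/0.32 = 0.2839 m/d → t_C = 265/0.2839 = 933.3 d
Total t = 587.7 + 1299 + 933.3 = 2820 d
   = 2820 / 365 = 7.73 yr

7.73 years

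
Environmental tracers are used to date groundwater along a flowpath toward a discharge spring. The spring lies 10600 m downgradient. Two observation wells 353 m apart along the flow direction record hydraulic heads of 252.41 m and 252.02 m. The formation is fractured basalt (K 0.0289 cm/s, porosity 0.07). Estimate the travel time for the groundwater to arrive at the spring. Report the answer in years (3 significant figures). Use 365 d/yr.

Hydraulic gradient i = (252.41 − 252.02) / 353 = 0.39 / 353 = 0.001105
K = 0.0289 cm/s × 864 = 24.97 m/d
q = Ki = 24.97 × 0.001105 = 0.02759 m/d
v = Ki/n = 24.97·0.001105/0.07 = 0.3941 m/d
t = L / v = 10600 / 0.3941 = 26900 d
   = 26900 / 365 = 73.7 yr

73.7 years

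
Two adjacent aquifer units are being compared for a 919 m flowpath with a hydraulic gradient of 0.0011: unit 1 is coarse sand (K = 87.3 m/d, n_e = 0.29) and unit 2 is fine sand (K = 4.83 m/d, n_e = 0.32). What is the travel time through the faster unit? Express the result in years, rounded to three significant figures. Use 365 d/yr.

7.60 years

Unit 1 (coarse sand): v = 87.3×0.0011/0.29 = 0.3311 m/d, t = 919/0.3311 = 2775 d
Unit 2 (fine sand): v = 4.83×0.0011/0.32 = 0.01660 m/d, t = 919/0.01660 = 55350 d
Faster: 2775 d / 365 = 7.60 yr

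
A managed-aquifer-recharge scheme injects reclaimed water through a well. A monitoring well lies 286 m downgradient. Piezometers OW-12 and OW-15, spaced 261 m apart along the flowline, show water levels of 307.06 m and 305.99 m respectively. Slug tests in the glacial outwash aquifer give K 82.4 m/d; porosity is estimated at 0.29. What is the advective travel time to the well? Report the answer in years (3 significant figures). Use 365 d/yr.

Hydraulic gradient i = (307.06 − 305.99) / 261 = 1.07 / 261 = 0.004100
Specific discharge q = 82.4 × 0.004100 = 0.3378 m/d
v = Ki/n = 82.4·0.004100/0.29 = 1.165 m/d
t = L / v = 286 / 1.165 = 245.5 d
   = 245.5 / 365 = 0.673 yr

0.673 years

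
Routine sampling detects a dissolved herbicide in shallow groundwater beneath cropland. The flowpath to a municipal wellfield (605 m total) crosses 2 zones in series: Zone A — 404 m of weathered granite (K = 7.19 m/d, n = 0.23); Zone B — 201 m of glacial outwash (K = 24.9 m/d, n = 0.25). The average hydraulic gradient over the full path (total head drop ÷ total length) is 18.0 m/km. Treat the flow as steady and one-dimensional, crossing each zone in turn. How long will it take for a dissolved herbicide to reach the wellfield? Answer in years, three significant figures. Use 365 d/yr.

2.31 years

Continuity: the same q passes through each zone, so ΔH = q·Σ(L_j/K_j) — the zones act as resistances in series.
Σ(L/K) = 404/7.19 + 201/24.9 = 56.19 + 8.072 = 64.26 d
K_eq = L_total / Σ(L/K) = 605 / 64.26 = 9.415 m/d
q = K_eq · i = 9.415 × 0.018 = 0.1695 m/d (same in every zone)
Zone A: v = q/n = 0.1695/0.23 = 0.7368 m/d → t_A = 404/0.7368 = 548.3 d
Zone B: v = q/n = 0.1695/0.25 = 0.6779 m/d → t_B = 201/0.6779 = 296.5 d
Total t = 548.3 + 296.5 = 844.8 d
   = 844.8 / 365 = 2.31 yr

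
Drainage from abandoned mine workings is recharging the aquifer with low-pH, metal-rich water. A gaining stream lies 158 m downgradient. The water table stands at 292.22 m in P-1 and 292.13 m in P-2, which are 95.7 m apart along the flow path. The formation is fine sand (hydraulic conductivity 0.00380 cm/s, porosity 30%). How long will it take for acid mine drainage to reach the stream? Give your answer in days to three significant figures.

Hydraulic gradient i = (292.22 − 292.13) / 95.7 = 0.09 / 95.7 = 9.404e-4
K = 0.00380 cm/s × 864 = 3.283 m/d
Specific discharge q = 3.283 × 9.404e-4 = 0.003088 m/d
v_s = q/n_e = 0.003088/0.30 = 0.01029 m/d
t = L / v = 158 / 0.01029 = 15350 d

15400 days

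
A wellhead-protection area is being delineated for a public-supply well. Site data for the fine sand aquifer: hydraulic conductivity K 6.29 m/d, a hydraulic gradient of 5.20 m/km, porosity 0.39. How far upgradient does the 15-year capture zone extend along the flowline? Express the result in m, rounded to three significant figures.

Specific discharge q = 6.29 × 0.0052 = 0.03271 m/d
Average linear velocity = 0.03271 / 0.39 = 0.08387 m/d
T = 15 yr × 365 = 5475 d
L = v × T = 0.08387 × 5475 = 459.2 m

459 m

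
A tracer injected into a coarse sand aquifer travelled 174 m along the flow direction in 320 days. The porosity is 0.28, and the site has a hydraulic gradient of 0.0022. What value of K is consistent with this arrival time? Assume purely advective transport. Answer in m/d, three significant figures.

69.2 m/d

v = L / t = 174 / 320 = 0.5438 m/d
K = v · n / i = 0.5438 × 0.28 / 0.0022 = 69.2 m/d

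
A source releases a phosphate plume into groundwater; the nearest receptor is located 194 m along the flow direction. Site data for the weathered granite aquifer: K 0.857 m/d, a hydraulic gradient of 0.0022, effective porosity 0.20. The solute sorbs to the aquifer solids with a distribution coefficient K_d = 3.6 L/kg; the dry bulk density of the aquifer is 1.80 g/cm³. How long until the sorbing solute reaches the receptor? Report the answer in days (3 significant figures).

687000 days

Specific discharge q = 0.857 × 0.0022 = 0.001885 m/d
v = Ki/n = 0.857·0.0022/0.20 = 0.009427 m/d
Retardation R = 1 + ρ_b·K_d/n = 1 + 1.80×3.6/0.20 = 33.40
Contaminant velocity v_c = v/R = 0.009427/33.40 = 2.822e-4 m/d
t = L/v_c = 194/2.822e-4 = 687300 d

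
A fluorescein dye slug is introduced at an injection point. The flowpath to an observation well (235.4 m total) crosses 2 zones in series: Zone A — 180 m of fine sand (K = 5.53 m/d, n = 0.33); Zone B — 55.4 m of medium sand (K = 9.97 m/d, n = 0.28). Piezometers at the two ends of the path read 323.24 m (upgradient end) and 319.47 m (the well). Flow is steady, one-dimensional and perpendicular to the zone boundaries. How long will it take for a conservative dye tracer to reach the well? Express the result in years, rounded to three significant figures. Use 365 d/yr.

Total head drop ΔH = 323.24 − 319.47 = 3.77 m
Continuity: the same q passes through each zone, so ΔH = q·Σ(L_j/K_j) — the zones act as resistances in series.
Σ(L/K) = 180/5.53 + 55.4/9.97 = 32.55 + 5.557 = 38.11 d
q = ΔH / Σ(L/K) = 3.77 / 38.11 = 0.09893 m/d (same in every zone)
Zone A: v = q/n = 0.09893/0.33 = 0.2998 m/d → t_A = 180/0.2998 = 600.4 d
Zone B: v = q/n = 0.09893/0.28 = 0.3533 m/d → t_B = 55.4/0.3533 = 156.8 d
Total t = 600.4 + 156.8 = 757.2 d
   = 757.2 / 365 = 2.07 yr

2.07 years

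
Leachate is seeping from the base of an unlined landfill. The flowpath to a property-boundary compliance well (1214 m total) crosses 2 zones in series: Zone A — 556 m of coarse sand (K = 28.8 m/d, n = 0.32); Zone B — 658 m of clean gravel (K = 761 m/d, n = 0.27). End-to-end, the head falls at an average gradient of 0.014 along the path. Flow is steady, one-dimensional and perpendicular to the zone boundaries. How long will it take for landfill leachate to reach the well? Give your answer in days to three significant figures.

Continuity: the same q passes through each zone, so ΔH = q·Σ(L_j/K_j) — the zones act as resistances in series.
Σ(L/K) = 556/28.8 + 658/761 = 19.31 + 0.8647 = 20.17 d
K_eq = L_total / Σ(L/K) = 1214 / 20.17 = 60.19 m/d
q = K_eq · i = 60.19 × 0.014 = 0.8426 m/d (same in every zone)
Zone A: v = q/n = 0.8426/0.32 = 2.633 m/d → t_A = 556/2.633 = 211.1 d
Zone B: v = q/n = 0.8426/0.27 = 3.121 m/d → t_B = 658/3.121 = 210.8 d
Total t = 211.1 + 210.8 = 422.0 d

422 days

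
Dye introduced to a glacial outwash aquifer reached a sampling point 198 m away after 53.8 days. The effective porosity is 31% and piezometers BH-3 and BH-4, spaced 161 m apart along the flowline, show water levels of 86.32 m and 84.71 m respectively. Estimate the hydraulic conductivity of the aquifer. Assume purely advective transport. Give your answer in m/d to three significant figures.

Hydraulic gradient i = (86.32 − 84.71) / 161 = 1.61 / 161 = 0.01000
v = L / t = 198 / 53.8 = 3.680 m/d
K = v · n / i = 3.680 × 0.31 / 0.01000 = 114 m/d

114 m/d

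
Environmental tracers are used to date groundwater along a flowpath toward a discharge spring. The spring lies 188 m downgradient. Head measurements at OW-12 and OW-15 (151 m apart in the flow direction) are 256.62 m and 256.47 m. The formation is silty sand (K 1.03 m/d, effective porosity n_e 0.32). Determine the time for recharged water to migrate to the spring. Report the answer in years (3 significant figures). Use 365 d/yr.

Hydraulic gradient i = (256.62 − 256.47) / 151 = 0.15 / 151 = 9.934e-4
q = Ki = 1.03 × 9.934e-4 = 0.001023 m/d
v_s = q/n_e = 0.001023/0.32 = 0.003197 m/d
t = L / v = 188 / 0.003197 = 58800 d
   = 58800 / 365 = 161 yr

161 years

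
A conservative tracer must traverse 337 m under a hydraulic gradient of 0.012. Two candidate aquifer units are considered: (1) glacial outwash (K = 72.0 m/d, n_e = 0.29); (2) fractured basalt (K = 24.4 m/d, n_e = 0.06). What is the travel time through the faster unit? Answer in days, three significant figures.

Unit 1 (glacial outwash): v = 72.0×0.012/0.29 = 2.979 m/d, t = 337/2.979 = 113.1 d
Unit 2 (fractured basalt): v = 24.4×0.012/0.06 = 4.880 m/d, t = 337/4.880 = 69.06 d
Faster unit: t = 69.1 d

69.1 days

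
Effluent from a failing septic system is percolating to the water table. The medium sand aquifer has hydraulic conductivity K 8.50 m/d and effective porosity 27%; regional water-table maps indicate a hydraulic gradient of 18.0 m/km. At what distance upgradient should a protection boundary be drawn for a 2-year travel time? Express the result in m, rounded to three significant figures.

414 m

Specific discharge q = 8.50 × 0.018 = 0.1530 m/d
v_s = q/n_e = 0.1530/0.27 = 0.5667 m/d
T = 2 yr × 365 = 730 d
L = v × T = 0.5667 × 730 = 413.7 m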